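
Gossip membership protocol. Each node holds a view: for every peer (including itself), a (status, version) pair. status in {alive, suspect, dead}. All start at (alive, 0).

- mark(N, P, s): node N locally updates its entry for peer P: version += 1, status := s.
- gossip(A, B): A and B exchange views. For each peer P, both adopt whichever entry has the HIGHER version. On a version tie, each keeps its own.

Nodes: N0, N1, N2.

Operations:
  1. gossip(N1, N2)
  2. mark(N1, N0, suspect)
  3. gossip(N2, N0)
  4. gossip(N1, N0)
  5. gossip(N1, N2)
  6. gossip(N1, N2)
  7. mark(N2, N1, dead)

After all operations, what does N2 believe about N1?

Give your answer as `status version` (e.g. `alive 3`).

Op 1: gossip N1<->N2 -> N1.N0=(alive,v0) N1.N1=(alive,v0) N1.N2=(alive,v0) | N2.N0=(alive,v0) N2.N1=(alive,v0) N2.N2=(alive,v0)
Op 2: N1 marks N0=suspect -> (suspect,v1)
Op 3: gossip N2<->N0 -> N2.N0=(alive,v0) N2.N1=(alive,v0) N2.N2=(alive,v0) | N0.N0=(alive,v0) N0.N1=(alive,v0) N0.N2=(alive,v0)
Op 4: gossip N1<->N0 -> N1.N0=(suspect,v1) N1.N1=(alive,v0) N1.N2=(alive,v0) | N0.N0=(suspect,v1) N0.N1=(alive,v0) N0.N2=(alive,v0)
Op 5: gossip N1<->N2 -> N1.N0=(suspect,v1) N1.N1=(alive,v0) N1.N2=(alive,v0) | N2.N0=(suspect,v1) N2.N1=(alive,v0) N2.N2=(alive,v0)
Op 6: gossip N1<->N2 -> N1.N0=(suspect,v1) N1.N1=(alive,v0) N1.N2=(alive,v0) | N2.N0=(suspect,v1) N2.N1=(alive,v0) N2.N2=(alive,v0)
Op 7: N2 marks N1=dead -> (dead,v1)

Answer: dead 1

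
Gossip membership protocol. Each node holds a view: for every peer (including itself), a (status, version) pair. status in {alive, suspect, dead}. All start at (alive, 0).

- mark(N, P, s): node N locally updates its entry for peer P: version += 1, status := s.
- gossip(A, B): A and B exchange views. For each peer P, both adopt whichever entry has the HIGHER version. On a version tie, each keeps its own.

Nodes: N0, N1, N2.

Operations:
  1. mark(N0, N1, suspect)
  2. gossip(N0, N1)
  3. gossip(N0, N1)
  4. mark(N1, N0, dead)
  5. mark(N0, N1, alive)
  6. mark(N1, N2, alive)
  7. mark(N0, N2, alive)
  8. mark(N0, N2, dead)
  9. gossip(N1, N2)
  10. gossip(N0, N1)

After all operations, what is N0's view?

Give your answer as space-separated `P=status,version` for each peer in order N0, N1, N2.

Answer: N0=dead,1 N1=alive,2 N2=dead,2

Derivation:
Op 1: N0 marks N1=suspect -> (suspect,v1)
Op 2: gossip N0<->N1 -> N0.N0=(alive,v0) N0.N1=(suspect,v1) N0.N2=(alive,v0) | N1.N0=(alive,v0) N1.N1=(suspect,v1) N1.N2=(alive,v0)
Op 3: gossip N0<->N1 -> N0.N0=(alive,v0) N0.N1=(suspect,v1) N0.N2=(alive,v0) | N1.N0=(alive,v0) N1.N1=(suspect,v1) N1.N2=(alive,v0)
Op 4: N1 marks N0=dead -> (dead,v1)
Op 5: N0 marks N1=alive -> (alive,v2)
Op 6: N1 marks N2=alive -> (alive,v1)
Op 7: N0 marks N2=alive -> (alive,v1)
Op 8: N0 marks N2=dead -> (dead,v2)
Op 9: gossip N1<->N2 -> N1.N0=(dead,v1) N1.N1=(suspect,v1) N1.N2=(alive,v1) | N2.N0=(dead,v1) N2.N1=(suspect,v1) N2.N2=(alive,v1)
Op 10: gossip N0<->N1 -> N0.N0=(dead,v1) N0.N1=(alive,v2) N0.N2=(dead,v2) | N1.N0=(dead,v1) N1.N1=(alive,v2) N1.N2=(dead,v2)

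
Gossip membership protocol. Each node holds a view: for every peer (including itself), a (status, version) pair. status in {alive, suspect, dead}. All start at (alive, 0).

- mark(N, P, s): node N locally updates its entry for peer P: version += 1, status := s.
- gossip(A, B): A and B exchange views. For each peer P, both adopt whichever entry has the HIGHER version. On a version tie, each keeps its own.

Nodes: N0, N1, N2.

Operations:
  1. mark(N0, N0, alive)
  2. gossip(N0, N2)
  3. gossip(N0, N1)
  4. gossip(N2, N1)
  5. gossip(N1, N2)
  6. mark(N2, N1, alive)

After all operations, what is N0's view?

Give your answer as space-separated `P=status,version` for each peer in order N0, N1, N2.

Answer: N0=alive,1 N1=alive,0 N2=alive,0

Derivation:
Op 1: N0 marks N0=alive -> (alive,v1)
Op 2: gossip N0<->N2 -> N0.N0=(alive,v1) N0.N1=(alive,v0) N0.N2=(alive,v0) | N2.N0=(alive,v1) N2.N1=(alive,v0) N2.N2=(alive,v0)
Op 3: gossip N0<->N1 -> N0.N0=(alive,v1) N0.N1=(alive,v0) N0.N2=(alive,v0) | N1.N0=(alive,v1) N1.N1=(alive,v0) N1.N2=(alive,v0)
Op 4: gossip N2<->N1 -> N2.N0=(alive,v1) N2.N1=(alive,v0) N2.N2=(alive,v0) | N1.N0=(alive,v1) N1.N1=(alive,v0) N1.N2=(alive,v0)
Op 5: gossip N1<->N2 -> N1.N0=(alive,v1) N1.N1=(alive,v0) N1.N2=(alive,v0) | N2.N0=(alive,v1) N2.N1=(alive,v0) N2.N2=(alive,v0)
Op 6: N2 marks N1=alive -> (alive,v1)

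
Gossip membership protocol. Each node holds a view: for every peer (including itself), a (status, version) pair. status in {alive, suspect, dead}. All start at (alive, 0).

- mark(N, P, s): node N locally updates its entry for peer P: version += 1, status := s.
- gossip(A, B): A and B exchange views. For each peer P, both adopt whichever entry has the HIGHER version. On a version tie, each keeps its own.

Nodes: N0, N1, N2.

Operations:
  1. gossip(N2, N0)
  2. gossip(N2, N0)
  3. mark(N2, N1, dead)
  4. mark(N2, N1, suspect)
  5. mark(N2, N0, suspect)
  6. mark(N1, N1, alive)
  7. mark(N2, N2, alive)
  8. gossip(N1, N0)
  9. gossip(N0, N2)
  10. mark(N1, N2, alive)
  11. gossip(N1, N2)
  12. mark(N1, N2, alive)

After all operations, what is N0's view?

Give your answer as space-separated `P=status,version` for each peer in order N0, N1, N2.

Op 1: gossip N2<->N0 -> N2.N0=(alive,v0) N2.N1=(alive,v0) N2.N2=(alive,v0) | N0.N0=(alive,v0) N0.N1=(alive,v0) N0.N2=(alive,v0)
Op 2: gossip N2<->N0 -> N2.N0=(alive,v0) N2.N1=(alive,v0) N2.N2=(alive,v0) | N0.N0=(alive,v0) N0.N1=(alive,v0) N0.N2=(alive,v0)
Op 3: N2 marks N1=dead -> (dead,v1)
Op 4: N2 marks N1=suspect -> (suspect,v2)
Op 5: N2 marks N0=suspect -> (suspect,v1)
Op 6: N1 marks N1=alive -> (alive,v1)
Op 7: N2 marks N2=alive -> (alive,v1)
Op 8: gossip N1<->N0 -> N1.N0=(alive,v0) N1.N1=(alive,v1) N1.N2=(alive,v0) | N0.N0=(alive,v0) N0.N1=(alive,v1) N0.N2=(alive,v0)
Op 9: gossip N0<->N2 -> N0.N0=(suspect,v1) N0.N1=(suspect,v2) N0.N2=(alive,v1) | N2.N0=(suspect,v1) N2.N1=(suspect,v2) N2.N2=(alive,v1)
Op 10: N1 marks N2=alive -> (alive,v1)
Op 11: gossip N1<->N2 -> N1.N0=(suspect,v1) N1.N1=(suspect,v2) N1.N2=(alive,v1) | N2.N0=(suspect,v1) N2.N1=(suspect,v2) N2.N2=(alive,v1)
Op 12: N1 marks N2=alive -> (alive,v2)

Answer: N0=suspect,1 N1=suspect,2 N2=alive,1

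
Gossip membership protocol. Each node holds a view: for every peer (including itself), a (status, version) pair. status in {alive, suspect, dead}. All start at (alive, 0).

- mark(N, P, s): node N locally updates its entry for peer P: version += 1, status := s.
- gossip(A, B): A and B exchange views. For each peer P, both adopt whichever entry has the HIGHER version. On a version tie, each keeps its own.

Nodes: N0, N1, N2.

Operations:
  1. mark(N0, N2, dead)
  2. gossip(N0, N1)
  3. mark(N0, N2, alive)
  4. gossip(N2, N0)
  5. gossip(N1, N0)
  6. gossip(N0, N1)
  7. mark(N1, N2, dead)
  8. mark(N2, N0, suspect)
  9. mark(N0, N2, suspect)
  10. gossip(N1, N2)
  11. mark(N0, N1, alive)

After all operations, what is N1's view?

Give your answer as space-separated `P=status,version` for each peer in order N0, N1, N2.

Answer: N0=suspect,1 N1=alive,0 N2=dead,3

Derivation:
Op 1: N0 marks N2=dead -> (dead,v1)
Op 2: gossip N0<->N1 -> N0.N0=(alive,v0) N0.N1=(alive,v0) N0.N2=(dead,v1) | N1.N0=(alive,v0) N1.N1=(alive,v0) N1.N2=(dead,v1)
Op 3: N0 marks N2=alive -> (alive,v2)
Op 4: gossip N2<->N0 -> N2.N0=(alive,v0) N2.N1=(alive,v0) N2.N2=(alive,v2) | N0.N0=(alive,v0) N0.N1=(alive,v0) N0.N2=(alive,v2)
Op 5: gossip N1<->N0 -> N1.N0=(alive,v0) N1.N1=(alive,v0) N1.N2=(alive,v2) | N0.N0=(alive,v0) N0.N1=(alive,v0) N0.N2=(alive,v2)
Op 6: gossip N0<->N1 -> N0.N0=(alive,v0) N0.N1=(alive,v0) N0.N2=(alive,v2) | N1.N0=(alive,v0) N1.N1=(alive,v0) N1.N2=(alive,v2)
Op 7: N1 marks N2=dead -> (dead,v3)
Op 8: N2 marks N0=suspect -> (suspect,v1)
Op 9: N0 marks N2=suspect -> (suspect,v3)
Op 10: gossip N1<->N2 -> N1.N0=(suspect,v1) N1.N1=(alive,v0) N1.N2=(dead,v3) | N2.N0=(suspect,v1) N2.N1=(alive,v0) N2.N2=(dead,v3)
Op 11: N0 marks N1=alive -> (alive,v1)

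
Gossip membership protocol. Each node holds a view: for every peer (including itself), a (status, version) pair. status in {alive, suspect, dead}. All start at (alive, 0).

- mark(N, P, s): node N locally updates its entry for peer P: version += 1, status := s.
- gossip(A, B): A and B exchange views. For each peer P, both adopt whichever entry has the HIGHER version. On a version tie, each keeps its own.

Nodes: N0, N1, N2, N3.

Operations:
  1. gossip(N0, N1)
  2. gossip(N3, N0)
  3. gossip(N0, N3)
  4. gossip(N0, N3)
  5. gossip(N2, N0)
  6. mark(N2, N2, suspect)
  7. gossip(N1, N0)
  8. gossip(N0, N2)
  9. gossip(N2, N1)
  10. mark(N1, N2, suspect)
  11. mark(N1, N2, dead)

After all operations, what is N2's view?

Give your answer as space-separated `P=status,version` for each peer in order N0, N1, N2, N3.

Op 1: gossip N0<->N1 -> N0.N0=(alive,v0) N0.N1=(alive,v0) N0.N2=(alive,v0) N0.N3=(alive,v0) | N1.N0=(alive,v0) N1.N1=(alive,v0) N1.N2=(alive,v0) N1.N3=(alive,v0)
Op 2: gossip N3<->N0 -> N3.N0=(alive,v0) N3.N1=(alive,v0) N3.N2=(alive,v0) N3.N3=(alive,v0) | N0.N0=(alive,v0) N0.N1=(alive,v0) N0.N2=(alive,v0) N0.N3=(alive,v0)
Op 3: gossip N0<->N3 -> N0.N0=(alive,v0) N0.N1=(alive,v0) N0.N2=(alive,v0) N0.N3=(alive,v0) | N3.N0=(alive,v0) N3.N1=(alive,v0) N3.N2=(alive,v0) N3.N3=(alive,v0)
Op 4: gossip N0<->N3 -> N0.N0=(alive,v0) N0.N1=(alive,v0) N0.N2=(alive,v0) N0.N3=(alive,v0) | N3.N0=(alive,v0) N3.N1=(alive,v0) N3.N2=(alive,v0) N3.N3=(alive,v0)
Op 5: gossip N2<->N0 -> N2.N0=(alive,v0) N2.N1=(alive,v0) N2.N2=(alive,v0) N2.N3=(alive,v0) | N0.N0=(alive,v0) N0.N1=(alive,v0) N0.N2=(alive,v0) N0.N3=(alive,v0)
Op 6: N2 marks N2=suspect -> (suspect,v1)
Op 7: gossip N1<->N0 -> N1.N0=(alive,v0) N1.N1=(alive,v0) N1.N2=(alive,v0) N1.N3=(alive,v0) | N0.N0=(alive,v0) N0.N1=(alive,v0) N0.N2=(alive,v0) N0.N3=(alive,v0)
Op 8: gossip N0<->N2 -> N0.N0=(alive,v0) N0.N1=(alive,v0) N0.N2=(suspect,v1) N0.N3=(alive,v0) | N2.N0=(alive,v0) N2.N1=(alive,v0) N2.N2=(suspect,v1) N2.N3=(alive,v0)
Op 9: gossip N2<->N1 -> N2.N0=(alive,v0) N2.N1=(alive,v0) N2.N2=(suspect,v1) N2.N3=(alive,v0) | N1.N0=(alive,v0) N1.N1=(alive,v0) N1.N2=(suspect,v1) N1.N3=(alive,v0)
Op 10: N1 marks N2=suspect -> (suspect,v2)
Op 11: N1 marks N2=dead -> (dead,v3)

Answer: N0=alive,0 N1=alive,0 N2=suspect,1 N3=alive,0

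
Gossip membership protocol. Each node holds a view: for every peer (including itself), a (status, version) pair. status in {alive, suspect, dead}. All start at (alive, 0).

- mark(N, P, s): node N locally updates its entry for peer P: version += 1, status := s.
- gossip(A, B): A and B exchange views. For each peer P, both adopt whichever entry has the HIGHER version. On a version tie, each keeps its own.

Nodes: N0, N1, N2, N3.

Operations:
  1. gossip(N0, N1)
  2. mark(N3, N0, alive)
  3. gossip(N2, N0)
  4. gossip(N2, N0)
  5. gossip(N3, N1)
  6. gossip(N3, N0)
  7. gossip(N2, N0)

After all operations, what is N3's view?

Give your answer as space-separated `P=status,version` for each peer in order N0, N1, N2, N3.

Answer: N0=alive,1 N1=alive,0 N2=alive,0 N3=alive,0

Derivation:
Op 1: gossip N0<->N1 -> N0.N0=(alive,v0) N0.N1=(alive,v0) N0.N2=(alive,v0) N0.N3=(alive,v0) | N1.N0=(alive,v0) N1.N1=(alive,v0) N1.N2=(alive,v0) N1.N3=(alive,v0)
Op 2: N3 marks N0=alive -> (alive,v1)
Op 3: gossip N2<->N0 -> N2.N0=(alive,v0) N2.N1=(alive,v0) N2.N2=(alive,v0) N2.N3=(alive,v0) | N0.N0=(alive,v0) N0.N1=(alive,v0) N0.N2=(alive,v0) N0.N3=(alive,v0)
Op 4: gossip N2<->N0 -> N2.N0=(alive,v0) N2.N1=(alive,v0) N2.N2=(alive,v0) N2.N3=(alive,v0) | N0.N0=(alive,v0) N0.N1=(alive,v0) N0.N2=(alive,v0) N0.N3=(alive,v0)
Op 5: gossip N3<->N1 -> N3.N0=(alive,v1) N3.N1=(alive,v0) N3.N2=(alive,v0) N3.N3=(alive,v0) | N1.N0=(alive,v1) N1.N1=(alive,v0) N1.N2=(alive,v0) N1.N3=(alive,v0)
Op 6: gossip N3<->N0 -> N3.N0=(alive,v1) N3.N1=(alive,v0) N3.N2=(alive,v0) N3.N3=(alive,v0) | N0.N0=(alive,v1) N0.N1=(alive,v0) N0.N2=(alive,v0) N0.N3=(alive,v0)
Op 7: gossip N2<->N0 -> N2.N0=(alive,v1) N2.N1=(alive,v0) N2.N2=(alive,v0) N2.N3=(alive,v0) | N0.N0=(alive,v1) N0.N1=(alive,v0) N0.N2=(alive,v0) N0.N3=(alive,v0)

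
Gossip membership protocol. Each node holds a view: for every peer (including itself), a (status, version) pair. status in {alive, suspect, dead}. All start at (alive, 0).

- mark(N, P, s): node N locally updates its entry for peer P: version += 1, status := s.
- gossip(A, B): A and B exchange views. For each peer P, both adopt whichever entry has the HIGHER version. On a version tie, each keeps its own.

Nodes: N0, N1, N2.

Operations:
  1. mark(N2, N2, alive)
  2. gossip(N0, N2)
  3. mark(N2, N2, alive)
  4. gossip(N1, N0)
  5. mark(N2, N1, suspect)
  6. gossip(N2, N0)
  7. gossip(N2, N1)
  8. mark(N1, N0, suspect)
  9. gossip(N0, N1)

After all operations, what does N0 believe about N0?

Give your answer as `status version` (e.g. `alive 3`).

Op 1: N2 marks N2=alive -> (alive,v1)
Op 2: gossip N0<->N2 -> N0.N0=(alive,v0) N0.N1=(alive,v0) N0.N2=(alive,v1) | N2.N0=(alive,v0) N2.N1=(alive,v0) N2.N2=(alive,v1)
Op 3: N2 marks N2=alive -> (alive,v2)
Op 4: gossip N1<->N0 -> N1.N0=(alive,v0) N1.N1=(alive,v0) N1.N2=(alive,v1) | N0.N0=(alive,v0) N0.N1=(alive,v0) N0.N2=(alive,v1)
Op 5: N2 marks N1=suspect -> (suspect,v1)
Op 6: gossip N2<->N0 -> N2.N0=(alive,v0) N2.N1=(suspect,v1) N2.N2=(alive,v2) | N0.N0=(alive,v0) N0.N1=(suspect,v1) N0.N2=(alive,v2)
Op 7: gossip N2<->N1 -> N2.N0=(alive,v0) N2.N1=(suspect,v1) N2.N2=(alive,v2) | N1.N0=(alive,v0) N1.N1=(suspect,v1) N1.N2=(alive,v2)
Op 8: N1 marks N0=suspect -> (suspect,v1)
Op 9: gossip N0<->N1 -> N0.N0=(suspect,v1) N0.N1=(suspect,v1) N0.N2=(alive,v2) | N1.N0=(suspect,v1) N1.N1=(suspect,v1) N1.N2=(alive,v2)

Answer: suspect 1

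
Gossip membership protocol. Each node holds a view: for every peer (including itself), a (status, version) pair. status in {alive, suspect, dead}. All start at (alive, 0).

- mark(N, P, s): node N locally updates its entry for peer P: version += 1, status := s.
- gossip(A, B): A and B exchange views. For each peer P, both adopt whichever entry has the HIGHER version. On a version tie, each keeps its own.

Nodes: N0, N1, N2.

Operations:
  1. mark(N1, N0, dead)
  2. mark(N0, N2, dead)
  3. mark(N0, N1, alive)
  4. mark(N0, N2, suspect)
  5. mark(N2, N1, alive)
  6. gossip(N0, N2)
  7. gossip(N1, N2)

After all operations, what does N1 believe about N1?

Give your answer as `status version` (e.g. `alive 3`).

Op 1: N1 marks N0=dead -> (dead,v1)
Op 2: N0 marks N2=dead -> (dead,v1)
Op 3: N0 marks N1=alive -> (alive,v1)
Op 4: N0 marks N2=suspect -> (suspect,v2)
Op 5: N2 marks N1=alive -> (alive,v1)
Op 6: gossip N0<->N2 -> N0.N0=(alive,v0) N0.N1=(alive,v1) N0.N2=(suspect,v2) | N2.N0=(alive,v0) N2.N1=(alive,v1) N2.N2=(suspect,v2)
Op 7: gossip N1<->N2 -> N1.N0=(dead,v1) N1.N1=(alive,v1) N1.N2=(suspect,v2) | N2.N0=(dead,v1) N2.N1=(alive,v1) N2.N2=(suspect,v2)

Answer: alive 1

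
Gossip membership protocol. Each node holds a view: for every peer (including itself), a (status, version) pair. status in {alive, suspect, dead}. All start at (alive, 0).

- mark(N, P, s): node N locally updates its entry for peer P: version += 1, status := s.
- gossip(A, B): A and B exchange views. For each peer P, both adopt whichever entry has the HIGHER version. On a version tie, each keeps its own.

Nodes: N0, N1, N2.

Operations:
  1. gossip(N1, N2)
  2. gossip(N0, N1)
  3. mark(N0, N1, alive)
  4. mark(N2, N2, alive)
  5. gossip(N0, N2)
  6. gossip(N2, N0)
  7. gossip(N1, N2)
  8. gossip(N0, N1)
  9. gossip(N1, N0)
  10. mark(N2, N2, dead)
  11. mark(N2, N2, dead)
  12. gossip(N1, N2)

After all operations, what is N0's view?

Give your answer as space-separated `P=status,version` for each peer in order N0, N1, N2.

Answer: N0=alive,0 N1=alive,1 N2=alive,1

Derivation:
Op 1: gossip N1<->N2 -> N1.N0=(alive,v0) N1.N1=(alive,v0) N1.N2=(alive,v0) | N2.N0=(alive,v0) N2.N1=(alive,v0) N2.N2=(alive,v0)
Op 2: gossip N0<->N1 -> N0.N0=(alive,v0) N0.N1=(alive,v0) N0.N2=(alive,v0) | N1.N0=(alive,v0) N1.N1=(alive,v0) N1.N2=(alive,v0)
Op 3: N0 marks N1=alive -> (alive,v1)
Op 4: N2 marks N2=alive -> (alive,v1)
Op 5: gossip N0<->N2 -> N0.N0=(alive,v0) N0.N1=(alive,v1) N0.N2=(alive,v1) | N2.N0=(alive,v0) N2.N1=(alive,v1) N2.N2=(alive,v1)
Op 6: gossip N2<->N0 -> N2.N0=(alive,v0) N2.N1=(alive,v1) N2.N2=(alive,v1) | N0.N0=(alive,v0) N0.N1=(alive,v1) N0.N2=(alive,v1)
Op 7: gossip N1<->N2 -> N1.N0=(alive,v0) N1.N1=(alive,v1) N1.N2=(alive,v1) | N2.N0=(alive,v0) N2.N1=(alive,v1) N2.N2=(alive,v1)
Op 8: gossip N0<->N1 -> N0.N0=(alive,v0) N0.N1=(alive,v1) N0.N2=(alive,v1) | N1.N0=(alive,v0) N1.N1=(alive,v1) N1.N2=(alive,v1)
Op 9: gossip N1<->N0 -> N1.N0=(alive,v0) N1.N1=(alive,v1) N1.N2=(alive,v1) | N0.N0=(alive,v0) N0.N1=(alive,v1) N0.N2=(alive,v1)
Op 10: N2 marks N2=dead -> (dead,v2)
Op 11: N2 marks N2=dead -> (dead,v3)
Op 12: gossip N1<->N2 -> N1.N0=(alive,v0) N1.N1=(alive,v1) N1.N2=(dead,v3) | N2.N0=(alive,v0) N2.N1=(alive,v1) N2.N2=(dead,v3)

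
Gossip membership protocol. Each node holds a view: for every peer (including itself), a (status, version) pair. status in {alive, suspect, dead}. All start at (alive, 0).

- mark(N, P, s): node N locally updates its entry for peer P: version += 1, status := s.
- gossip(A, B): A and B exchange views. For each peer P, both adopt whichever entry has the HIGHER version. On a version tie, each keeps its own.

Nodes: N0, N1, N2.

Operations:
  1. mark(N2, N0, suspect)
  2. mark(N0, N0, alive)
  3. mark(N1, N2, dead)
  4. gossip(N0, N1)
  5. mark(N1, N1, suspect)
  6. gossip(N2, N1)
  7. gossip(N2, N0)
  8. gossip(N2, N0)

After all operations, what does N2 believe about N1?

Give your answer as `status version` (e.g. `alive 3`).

Op 1: N2 marks N0=suspect -> (suspect,v1)
Op 2: N0 marks N0=alive -> (alive,v1)
Op 3: N1 marks N2=dead -> (dead,v1)
Op 4: gossip N0<->N1 -> N0.N0=(alive,v1) N0.N1=(alive,v0) N0.N2=(dead,v1) | N1.N0=(alive,v1) N1.N1=(alive,v0) N1.N2=(dead,v1)
Op 5: N1 marks N1=suspect -> (suspect,v1)
Op 6: gossip N2<->N1 -> N2.N0=(suspect,v1) N2.N1=(suspect,v1) N2.N2=(dead,v1) | N1.N0=(alive,v1) N1.N1=(suspect,v1) N1.N2=(dead,v1)
Op 7: gossip N2<->N0 -> N2.N0=(suspect,v1) N2.N1=(suspect,v1) N2.N2=(dead,v1) | N0.N0=(alive,v1) N0.N1=(suspect,v1) N0.N2=(dead,v1)
Op 8: gossip N2<->N0 -> N2.N0=(suspect,v1) N2.N1=(suspect,v1) N2.N2=(dead,v1) | N0.N0=(alive,v1) N0.N1=(suspect,v1) N0.N2=(dead,v1)

Answer: suspect 1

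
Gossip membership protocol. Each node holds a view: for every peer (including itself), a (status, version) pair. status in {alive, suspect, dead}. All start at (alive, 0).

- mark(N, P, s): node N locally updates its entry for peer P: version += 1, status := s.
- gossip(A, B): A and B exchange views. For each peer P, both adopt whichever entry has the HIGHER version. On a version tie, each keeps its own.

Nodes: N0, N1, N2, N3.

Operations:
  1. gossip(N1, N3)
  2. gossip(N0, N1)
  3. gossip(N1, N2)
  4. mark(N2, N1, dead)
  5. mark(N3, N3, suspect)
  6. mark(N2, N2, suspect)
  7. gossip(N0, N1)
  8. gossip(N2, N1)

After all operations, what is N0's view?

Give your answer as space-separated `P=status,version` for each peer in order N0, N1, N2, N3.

Op 1: gossip N1<->N3 -> N1.N0=(alive,v0) N1.N1=(alive,v0) N1.N2=(alive,v0) N1.N3=(alive,v0) | N3.N0=(alive,v0) N3.N1=(alive,v0) N3.N2=(alive,v0) N3.N3=(alive,v0)
Op 2: gossip N0<->N1 -> N0.N0=(alive,v0) N0.N1=(alive,v0) N0.N2=(alive,v0) N0.N3=(alive,v0) | N1.N0=(alive,v0) N1.N1=(alive,v0) N1.N2=(alive,v0) N1.N3=(alive,v0)
Op 3: gossip N1<->N2 -> N1.N0=(alive,v0) N1.N1=(alive,v0) N1.N2=(alive,v0) N1.N3=(alive,v0) | N2.N0=(alive,v0) N2.N1=(alive,v0) N2.N2=(alive,v0) N2.N3=(alive,v0)
Op 4: N2 marks N1=dead -> (dead,v1)
Op 5: N3 marks N3=suspect -> (suspect,v1)
Op 6: N2 marks N2=suspect -> (suspect,v1)
Op 7: gossip N0<->N1 -> N0.N0=(alive,v0) N0.N1=(alive,v0) N0.N2=(alive,v0) N0.N3=(alive,v0) | N1.N0=(alive,v0) N1.N1=(alive,v0) N1.N2=(alive,v0) N1.N3=(alive,v0)
Op 8: gossip N2<->N1 -> N2.N0=(alive,v0) N2.N1=(dead,v1) N2.N2=(suspect,v1) N2.N3=(alive,v0) | N1.N0=(alive,v0) N1.N1=(dead,v1) N1.N2=(suspect,v1) N1.N3=(alive,v0)

Answer: N0=alive,0 N1=alive,0 N2=alive,0 N3=alive,0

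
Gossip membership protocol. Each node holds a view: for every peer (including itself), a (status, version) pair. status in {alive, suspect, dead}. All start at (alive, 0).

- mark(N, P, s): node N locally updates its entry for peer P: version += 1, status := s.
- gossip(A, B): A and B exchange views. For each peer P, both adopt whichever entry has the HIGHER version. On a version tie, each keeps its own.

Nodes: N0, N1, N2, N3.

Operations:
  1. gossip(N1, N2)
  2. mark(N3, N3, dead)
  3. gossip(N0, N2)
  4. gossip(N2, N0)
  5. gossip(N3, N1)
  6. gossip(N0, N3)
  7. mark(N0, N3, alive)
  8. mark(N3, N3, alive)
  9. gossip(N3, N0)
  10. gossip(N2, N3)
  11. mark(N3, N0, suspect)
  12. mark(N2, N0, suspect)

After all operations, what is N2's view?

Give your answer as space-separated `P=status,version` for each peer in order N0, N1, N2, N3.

Answer: N0=suspect,1 N1=alive,0 N2=alive,0 N3=alive,2

Derivation:
Op 1: gossip N1<->N2 -> N1.N0=(alive,v0) N1.N1=(alive,v0) N1.N2=(alive,v0) N1.N3=(alive,v0) | N2.N0=(alive,v0) N2.N1=(alive,v0) N2.N2=(alive,v0) N2.N3=(alive,v0)
Op 2: N3 marks N3=dead -> (dead,v1)
Op 3: gossip N0<->N2 -> N0.N0=(alive,v0) N0.N1=(alive,v0) N0.N2=(alive,v0) N0.N3=(alive,v0) | N2.N0=(alive,v0) N2.N1=(alive,v0) N2.N2=(alive,v0) N2.N3=(alive,v0)
Op 4: gossip N2<->N0 -> N2.N0=(alive,v0) N2.N1=(alive,v0) N2.N2=(alive,v0) N2.N3=(alive,v0) | N0.N0=(alive,v0) N0.N1=(alive,v0) N0.N2=(alive,v0) N0.N3=(alive,v0)
Op 5: gossip N3<->N1 -> N3.N0=(alive,v0) N3.N1=(alive,v0) N3.N2=(alive,v0) N3.N3=(dead,v1) | N1.N0=(alive,v0) N1.N1=(alive,v0) N1.N2=(alive,v0) N1.N3=(dead,v1)
Op 6: gossip N0<->N3 -> N0.N0=(alive,v0) N0.N1=(alive,v0) N0.N2=(alive,v0) N0.N3=(dead,v1) | N3.N0=(alive,v0) N3.N1=(alive,v0) N3.N2=(alive,v0) N3.N3=(dead,v1)
Op 7: N0 marks N3=alive -> (alive,v2)
Op 8: N3 marks N3=alive -> (alive,v2)
Op 9: gossip N3<->N0 -> N3.N0=(alive,v0) N3.N1=(alive,v0) N3.N2=(alive,v0) N3.N3=(alive,v2) | N0.N0=(alive,v0) N0.N1=(alive,v0) N0.N2=(alive,v0) N0.N3=(alive,v2)
Op 10: gossip N2<->N3 -> N2.N0=(alive,v0) N2.N1=(alive,v0) N2.N2=(alive,v0) N2.N3=(alive,v2) | N3.N0=(alive,v0) N3.N1=(alive,v0) N3.N2=(alive,v0) N3.N3=(alive,v2)
Op 11: N3 marks N0=suspect -> (suspect,v1)
Op 12: N2 marks N0=suspect -> (suspect,v1)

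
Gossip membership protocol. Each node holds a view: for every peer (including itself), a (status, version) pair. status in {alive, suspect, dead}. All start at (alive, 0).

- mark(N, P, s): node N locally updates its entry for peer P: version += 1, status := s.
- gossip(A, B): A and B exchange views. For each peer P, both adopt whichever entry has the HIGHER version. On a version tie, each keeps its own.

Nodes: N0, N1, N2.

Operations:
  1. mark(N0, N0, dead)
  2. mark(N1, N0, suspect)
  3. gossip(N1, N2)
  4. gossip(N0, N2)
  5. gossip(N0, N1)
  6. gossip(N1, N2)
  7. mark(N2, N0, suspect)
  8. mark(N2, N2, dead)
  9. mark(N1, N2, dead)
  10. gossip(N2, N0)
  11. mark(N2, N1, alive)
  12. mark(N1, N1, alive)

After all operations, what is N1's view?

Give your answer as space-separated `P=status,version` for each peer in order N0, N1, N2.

Op 1: N0 marks N0=dead -> (dead,v1)
Op 2: N1 marks N0=suspect -> (suspect,v1)
Op 3: gossip N1<->N2 -> N1.N0=(suspect,v1) N1.N1=(alive,v0) N1.N2=(alive,v0) | N2.N0=(suspect,v1) N2.N1=(alive,v0) N2.N2=(alive,v0)
Op 4: gossip N0<->N2 -> N0.N0=(dead,v1) N0.N1=(alive,v0) N0.N2=(alive,v0) | N2.N0=(suspect,v1) N2.N1=(alive,v0) N2.N2=(alive,v0)
Op 5: gossip N0<->N1 -> N0.N0=(dead,v1) N0.N1=(alive,v0) N0.N2=(alive,v0) | N1.N0=(suspect,v1) N1.N1=(alive,v0) N1.N2=(alive,v0)
Op 6: gossip N1<->N2 -> N1.N0=(suspect,v1) N1.N1=(alive,v0) N1.N2=(alive,v0) | N2.N0=(suspect,v1) N2.N1=(alive,v0) N2.N2=(alive,v0)
Op 7: N2 marks N0=suspect -> (suspect,v2)
Op 8: N2 marks N2=dead -> (dead,v1)
Op 9: N1 marks N2=dead -> (dead,v1)
Op 10: gossip N2<->N0 -> N2.N0=(suspect,v2) N2.N1=(alive,v0) N2.N2=(dead,v1) | N0.N0=(suspect,v2) N0.N1=(alive,v0) N0.N2=(dead,v1)
Op 11: N2 marks N1=alive -> (alive,v1)
Op 12: N1 marks N1=alive -> (alive,v1)

Answer: N0=suspect,1 N1=alive,1 N2=dead,1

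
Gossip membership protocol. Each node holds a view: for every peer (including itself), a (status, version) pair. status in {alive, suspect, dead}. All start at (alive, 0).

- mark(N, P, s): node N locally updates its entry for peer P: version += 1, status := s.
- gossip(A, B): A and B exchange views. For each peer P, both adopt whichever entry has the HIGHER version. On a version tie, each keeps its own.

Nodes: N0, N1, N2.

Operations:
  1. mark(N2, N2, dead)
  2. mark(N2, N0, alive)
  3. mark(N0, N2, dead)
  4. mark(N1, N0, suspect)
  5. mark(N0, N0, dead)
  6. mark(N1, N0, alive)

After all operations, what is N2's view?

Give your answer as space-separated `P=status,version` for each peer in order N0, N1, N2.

Answer: N0=alive,1 N1=alive,0 N2=dead,1

Derivation:
Op 1: N2 marks N2=dead -> (dead,v1)
Op 2: N2 marks N0=alive -> (alive,v1)
Op 3: N0 marks N2=dead -> (dead,v1)
Op 4: N1 marks N0=suspect -> (suspect,v1)
Op 5: N0 marks N0=dead -> (dead,v1)
Op 6: N1 marks N0=alive -> (alive,v2)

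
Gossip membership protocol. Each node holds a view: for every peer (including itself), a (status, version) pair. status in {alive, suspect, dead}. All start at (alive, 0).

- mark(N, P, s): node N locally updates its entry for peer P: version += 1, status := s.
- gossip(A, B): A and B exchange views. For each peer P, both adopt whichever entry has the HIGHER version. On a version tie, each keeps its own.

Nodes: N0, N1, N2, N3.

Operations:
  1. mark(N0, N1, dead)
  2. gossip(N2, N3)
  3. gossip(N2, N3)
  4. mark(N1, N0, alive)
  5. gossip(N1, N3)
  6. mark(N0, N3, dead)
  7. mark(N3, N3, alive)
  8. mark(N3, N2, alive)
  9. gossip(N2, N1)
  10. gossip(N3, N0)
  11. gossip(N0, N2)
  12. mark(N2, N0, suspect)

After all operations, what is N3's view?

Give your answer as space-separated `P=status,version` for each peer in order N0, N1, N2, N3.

Op 1: N0 marks N1=dead -> (dead,v1)
Op 2: gossip N2<->N3 -> N2.N0=(alive,v0) N2.N1=(alive,v0) N2.N2=(alive,v0) N2.N3=(alive,v0) | N3.N0=(alive,v0) N3.N1=(alive,v0) N3.N2=(alive,v0) N3.N3=(alive,v0)
Op 3: gossip N2<->N3 -> N2.N0=(alive,v0) N2.N1=(alive,v0) N2.N2=(alive,v0) N2.N3=(alive,v0) | N3.N0=(alive,v0) N3.N1=(alive,v0) N3.N2=(alive,v0) N3.N3=(alive,v0)
Op 4: N1 marks N0=alive -> (alive,v1)
Op 5: gossip N1<->N3 -> N1.N0=(alive,v1) N1.N1=(alive,v0) N1.N2=(alive,v0) N1.N3=(alive,v0) | N3.N0=(alive,v1) N3.N1=(alive,v0) N3.N2=(alive,v0) N3.N3=(alive,v0)
Op 6: N0 marks N3=dead -> (dead,v1)
Op 7: N3 marks N3=alive -> (alive,v1)
Op 8: N3 marks N2=alive -> (alive,v1)
Op 9: gossip N2<->N1 -> N2.N0=(alive,v1) N2.N1=(alive,v0) N2.N2=(alive,v0) N2.N3=(alive,v0) | N1.N0=(alive,v1) N1.N1=(alive,v0) N1.N2=(alive,v0) N1.N3=(alive,v0)
Op 10: gossip N3<->N0 -> N3.N0=(alive,v1) N3.N1=(dead,v1) N3.N2=(alive,v1) N3.N3=(alive,v1) | N0.N0=(alive,v1) N0.N1=(dead,v1) N0.N2=(alive,v1) N0.N3=(dead,v1)
Op 11: gossip N0<->N2 -> N0.N0=(alive,v1) N0.N1=(dead,v1) N0.N2=(alive,v1) N0.N3=(dead,v1) | N2.N0=(alive,v1) N2.N1=(dead,v1) N2.N2=(alive,v1) N2.N3=(dead,v1)
Op 12: N2 marks N0=suspect -> (suspect,v2)

Answer: N0=alive,1 N1=dead,1 N2=alive,1 N3=alive,1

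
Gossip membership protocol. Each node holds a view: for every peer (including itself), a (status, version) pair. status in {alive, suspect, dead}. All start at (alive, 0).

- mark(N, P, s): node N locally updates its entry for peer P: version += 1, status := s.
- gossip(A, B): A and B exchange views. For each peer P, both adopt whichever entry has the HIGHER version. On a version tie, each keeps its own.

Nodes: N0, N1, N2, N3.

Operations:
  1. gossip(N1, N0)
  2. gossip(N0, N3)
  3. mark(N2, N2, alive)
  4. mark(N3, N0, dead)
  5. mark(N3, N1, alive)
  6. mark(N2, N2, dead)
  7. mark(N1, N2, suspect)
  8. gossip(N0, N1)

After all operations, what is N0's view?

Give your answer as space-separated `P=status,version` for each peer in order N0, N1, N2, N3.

Op 1: gossip N1<->N0 -> N1.N0=(alive,v0) N1.N1=(alive,v0) N1.N2=(alive,v0) N1.N3=(alive,v0) | N0.N0=(alive,v0) N0.N1=(alive,v0) N0.N2=(alive,v0) N0.N3=(alive,v0)
Op 2: gossip N0<->N3 -> N0.N0=(alive,v0) N0.N1=(alive,v0) N0.N2=(alive,v0) N0.N3=(alive,v0) | N3.N0=(alive,v0) N3.N1=(alive,v0) N3.N2=(alive,v0) N3.N3=(alive,v0)
Op 3: N2 marks N2=alive -> (alive,v1)
Op 4: N3 marks N0=dead -> (dead,v1)
Op 5: N3 marks N1=alive -> (alive,v1)
Op 6: N2 marks N2=dead -> (dead,v2)
Op 7: N1 marks N2=suspect -> (suspect,v1)
Op 8: gossip N0<->N1 -> N0.N0=(alive,v0) N0.N1=(alive,v0) N0.N2=(suspect,v1) N0.N3=(alive,v0) | N1.N0=(alive,v0) N1.N1=(alive,v0) N1.N2=(suspect,v1) N1.N3=(alive,v0)

Answer: N0=alive,0 N1=alive,0 N2=suspect,1 N3=alive,0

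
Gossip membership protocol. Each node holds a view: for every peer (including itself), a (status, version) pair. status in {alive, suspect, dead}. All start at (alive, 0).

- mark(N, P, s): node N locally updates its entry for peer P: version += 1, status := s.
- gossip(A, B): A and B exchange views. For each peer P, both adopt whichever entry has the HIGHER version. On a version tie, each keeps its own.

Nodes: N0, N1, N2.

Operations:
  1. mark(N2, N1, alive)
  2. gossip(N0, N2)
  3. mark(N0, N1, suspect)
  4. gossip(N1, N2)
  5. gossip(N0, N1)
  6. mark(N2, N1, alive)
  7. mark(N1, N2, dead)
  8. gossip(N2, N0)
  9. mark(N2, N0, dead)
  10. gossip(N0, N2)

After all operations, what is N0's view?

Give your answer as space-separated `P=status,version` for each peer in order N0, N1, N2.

Answer: N0=dead,1 N1=suspect,2 N2=alive,0

Derivation:
Op 1: N2 marks N1=alive -> (alive,v1)
Op 2: gossip N0<->N2 -> N0.N0=(alive,v0) N0.N1=(alive,v1) N0.N2=(alive,v0) | N2.N0=(alive,v0) N2.N1=(alive,v1) N2.N2=(alive,v0)
Op 3: N0 marks N1=suspect -> (suspect,v2)
Op 4: gossip N1<->N2 -> N1.N0=(alive,v0) N1.N1=(alive,v1) N1.N2=(alive,v0) | N2.N0=(alive,v0) N2.N1=(alive,v1) N2.N2=(alive,v0)
Op 5: gossip N0<->N1 -> N0.N0=(alive,v0) N0.N1=(suspect,v2) N0.N2=(alive,v0) | N1.N0=(alive,v0) N1.N1=(suspect,v2) N1.N2=(alive,v0)
Op 6: N2 marks N1=alive -> (alive,v2)
Op 7: N1 marks N2=dead -> (dead,v1)
Op 8: gossip N2<->N0 -> N2.N0=(alive,v0) N2.N1=(alive,v2) N2.N2=(alive,v0) | N0.N0=(alive,v0) N0.N1=(suspect,v2) N0.N2=(alive,v0)
Op 9: N2 marks N0=dead -> (dead,v1)
Op 10: gossip N0<->N2 -> N0.N0=(dead,v1) N0.N1=(suspect,v2) N0.N2=(alive,v0) | N2.N0=(dead,v1) N2.N1=(alive,v2) N2.N2=(alive,v0)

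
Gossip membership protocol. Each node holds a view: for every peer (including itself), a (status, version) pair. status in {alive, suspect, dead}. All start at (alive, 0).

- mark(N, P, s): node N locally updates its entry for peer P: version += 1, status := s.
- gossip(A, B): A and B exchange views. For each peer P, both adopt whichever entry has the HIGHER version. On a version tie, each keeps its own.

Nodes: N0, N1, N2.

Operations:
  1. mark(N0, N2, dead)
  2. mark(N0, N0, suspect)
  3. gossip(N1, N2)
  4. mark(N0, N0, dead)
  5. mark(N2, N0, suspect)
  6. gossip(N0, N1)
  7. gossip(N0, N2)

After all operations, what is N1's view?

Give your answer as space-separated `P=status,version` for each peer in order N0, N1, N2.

Op 1: N0 marks N2=dead -> (dead,v1)
Op 2: N0 marks N0=suspect -> (suspect,v1)
Op 3: gossip N1<->N2 -> N1.N0=(alive,v0) N1.N1=(alive,v0) N1.N2=(alive,v0) | N2.N0=(alive,v0) N2.N1=(alive,v0) N2.N2=(alive,v0)
Op 4: N0 marks N0=dead -> (dead,v2)
Op 5: N2 marks N0=suspect -> (suspect,v1)
Op 6: gossip N0<->N1 -> N0.N0=(dead,v2) N0.N1=(alive,v0) N0.N2=(dead,v1) | N1.N0=(dead,v2) N1.N1=(alive,v0) N1.N2=(dead,v1)
Op 7: gossip N0<->N2 -> N0.N0=(dead,v2) N0.N1=(alive,v0) N0.N2=(dead,v1) | N2.N0=(dead,v2) N2.N1=(alive,v0) N2.N2=(dead,v1)

Answer: N0=dead,2 N1=alive,0 N2=dead,1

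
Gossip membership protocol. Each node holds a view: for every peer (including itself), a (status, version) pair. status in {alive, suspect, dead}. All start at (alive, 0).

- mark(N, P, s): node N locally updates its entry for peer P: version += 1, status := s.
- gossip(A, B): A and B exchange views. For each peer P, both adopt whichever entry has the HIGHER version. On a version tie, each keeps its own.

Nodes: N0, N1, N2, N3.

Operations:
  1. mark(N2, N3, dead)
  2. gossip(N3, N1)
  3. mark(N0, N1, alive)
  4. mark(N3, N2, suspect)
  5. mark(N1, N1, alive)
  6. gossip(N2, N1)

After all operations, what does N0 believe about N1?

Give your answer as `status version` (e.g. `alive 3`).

Answer: alive 1

Derivation:
Op 1: N2 marks N3=dead -> (dead,v1)
Op 2: gossip N3<->N1 -> N3.N0=(alive,v0) N3.N1=(alive,v0) N3.N2=(alive,v0) N3.N3=(alive,v0) | N1.N0=(alive,v0) N1.N1=(alive,v0) N1.N2=(alive,v0) N1.N3=(alive,v0)
Op 3: N0 marks N1=alive -> (alive,v1)
Op 4: N3 marks N2=suspect -> (suspect,v1)
Op 5: N1 marks N1=alive -> (alive,v1)
Op 6: gossip N2<->N1 -> N2.N0=(alive,v0) N2.N1=(alive,v1) N2.N2=(alive,v0) N2.N3=(dead,v1) | N1.N0=(alive,v0) N1.N1=(alive,v1) N1.N2=(alive,v0) N1.N3=(dead,v1)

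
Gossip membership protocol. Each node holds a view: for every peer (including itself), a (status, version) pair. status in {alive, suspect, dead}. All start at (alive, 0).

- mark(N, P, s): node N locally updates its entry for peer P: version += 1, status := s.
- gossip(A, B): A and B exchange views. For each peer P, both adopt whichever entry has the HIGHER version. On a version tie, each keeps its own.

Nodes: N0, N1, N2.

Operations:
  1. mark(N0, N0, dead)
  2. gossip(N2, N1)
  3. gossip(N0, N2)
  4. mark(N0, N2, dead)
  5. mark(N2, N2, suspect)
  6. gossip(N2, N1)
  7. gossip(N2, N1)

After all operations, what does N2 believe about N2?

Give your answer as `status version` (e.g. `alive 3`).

Op 1: N0 marks N0=dead -> (dead,v1)
Op 2: gossip N2<->N1 -> N2.N0=(alive,v0) N2.N1=(alive,v0) N2.N2=(alive,v0) | N1.N0=(alive,v0) N1.N1=(alive,v0) N1.N2=(alive,v0)
Op 3: gossip N0<->N2 -> N0.N0=(dead,v1) N0.N1=(alive,v0) N0.N2=(alive,v0) | N2.N0=(dead,v1) N2.N1=(alive,v0) N2.N2=(alive,v0)
Op 4: N0 marks N2=dead -> (dead,v1)
Op 5: N2 marks N2=suspect -> (suspect,v1)
Op 6: gossip N2<->N1 -> N2.N0=(dead,v1) N2.N1=(alive,v0) N2.N2=(suspect,v1) | N1.N0=(dead,v1) N1.N1=(alive,v0) N1.N2=(suspect,v1)
Op 7: gossip N2<->N1 -> N2.N0=(dead,v1) N2.N1=(alive,v0) N2.N2=(suspect,v1) | N1.N0=(dead,v1) N1.N1=(alive,v0) N1.N2=(suspect,v1)

Answer: suspect 1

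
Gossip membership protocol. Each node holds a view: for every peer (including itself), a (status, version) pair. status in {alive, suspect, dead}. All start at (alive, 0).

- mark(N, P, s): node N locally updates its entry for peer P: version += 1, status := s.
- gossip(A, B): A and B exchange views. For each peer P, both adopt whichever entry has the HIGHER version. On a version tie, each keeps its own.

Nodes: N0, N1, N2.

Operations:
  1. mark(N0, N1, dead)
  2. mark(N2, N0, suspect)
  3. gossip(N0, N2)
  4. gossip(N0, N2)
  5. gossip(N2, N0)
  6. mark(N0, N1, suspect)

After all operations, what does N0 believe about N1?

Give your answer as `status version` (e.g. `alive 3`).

Answer: suspect 2

Derivation:
Op 1: N0 marks N1=dead -> (dead,v1)
Op 2: N2 marks N0=suspect -> (suspect,v1)
Op 3: gossip N0<->N2 -> N0.N0=(suspect,v1) N0.N1=(dead,v1) N0.N2=(alive,v0) | N2.N0=(suspect,v1) N2.N1=(dead,v1) N2.N2=(alive,v0)
Op 4: gossip N0<->N2 -> N0.N0=(suspect,v1) N0.N1=(dead,v1) N0.N2=(alive,v0) | N2.N0=(suspect,v1) N2.N1=(dead,v1) N2.N2=(alive,v0)
Op 5: gossip N2<->N0 -> N2.N0=(suspect,v1) N2.N1=(dead,v1) N2.N2=(alive,v0) | N0.N0=(suspect,v1) N0.N1=(dead,v1) N0.N2=(alive,v0)
Op 6: N0 marks N1=suspect -> (suspect,v2)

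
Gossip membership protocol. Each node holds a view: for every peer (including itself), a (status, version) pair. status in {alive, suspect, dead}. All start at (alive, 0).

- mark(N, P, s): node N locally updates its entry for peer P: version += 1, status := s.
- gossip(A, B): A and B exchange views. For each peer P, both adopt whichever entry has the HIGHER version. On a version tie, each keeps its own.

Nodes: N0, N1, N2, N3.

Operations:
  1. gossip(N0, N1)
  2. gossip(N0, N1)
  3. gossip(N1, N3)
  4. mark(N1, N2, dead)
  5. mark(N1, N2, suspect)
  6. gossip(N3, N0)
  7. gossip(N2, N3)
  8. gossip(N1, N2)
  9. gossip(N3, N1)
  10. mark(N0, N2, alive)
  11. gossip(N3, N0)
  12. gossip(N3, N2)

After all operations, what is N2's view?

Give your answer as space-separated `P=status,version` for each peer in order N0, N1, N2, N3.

Answer: N0=alive,0 N1=alive,0 N2=suspect,2 N3=alive,0

Derivation:
Op 1: gossip N0<->N1 -> N0.N0=(alive,v0) N0.N1=(alive,v0) N0.N2=(alive,v0) N0.N3=(alive,v0) | N1.N0=(alive,v0) N1.N1=(alive,v0) N1.N2=(alive,v0) N1.N3=(alive,v0)
Op 2: gossip N0<->N1 -> N0.N0=(alive,v0) N0.N1=(alive,v0) N0.N2=(alive,v0) N0.N3=(alive,v0) | N1.N0=(alive,v0) N1.N1=(alive,v0) N1.N2=(alive,v0) N1.N3=(alive,v0)
Op 3: gossip N1<->N3 -> N1.N0=(alive,v0) N1.N1=(alive,v0) N1.N2=(alive,v0) N1.N3=(alive,v0) | N3.N0=(alive,v0) N3.N1=(alive,v0) N3.N2=(alive,v0) N3.N3=(alive,v0)
Op 4: N1 marks N2=dead -> (dead,v1)
Op 5: N1 marks N2=suspect -> (suspect,v2)
Op 6: gossip N3<->N0 -> N3.N0=(alive,v0) N3.N1=(alive,v0) N3.N2=(alive,v0) N3.N3=(alive,v0) | N0.N0=(alive,v0) N0.N1=(alive,v0) N0.N2=(alive,v0) N0.N3=(alive,v0)
Op 7: gossip N2<->N3 -> N2.N0=(alive,v0) N2.N1=(alive,v0) N2.N2=(alive,v0) N2.N3=(alive,v0) | N3.N0=(alive,v0) N3.N1=(alive,v0) N3.N2=(alive,v0) N3.N3=(alive,v0)
Op 8: gossip N1<->N2 -> N1.N0=(alive,v0) N1.N1=(alive,v0) N1.N2=(suspect,v2) N1.N3=(alive,v0) | N2.N0=(alive,v0) N2.N1=(alive,v0) N2.N2=(suspect,v2) N2.N3=(alive,v0)
Op 9: gossip N3<->N1 -> N3.N0=(alive,v0) N3.N1=(alive,v0) N3.N2=(suspect,v2) N3.N3=(alive,v0) | N1.N0=(alive,v0) N1.N1=(alive,v0) N1.N2=(suspect,v2) N1.N3=(alive,v0)
Op 10: N0 marks N2=alive -> (alive,v1)
Op 11: gossip N3<->N0 -> N3.N0=(alive,v0) N3.N1=(alive,v0) N3.N2=(suspect,v2) N3.N3=(alive,v0) | N0.N0=(alive,v0) N0.N1=(alive,v0) N0.N2=(suspect,v2) N0.N3=(alive,v0)
Op 12: gossip N3<->N2 -> N3.N0=(alive,v0) N3.N1=(alive,v0) N3.N2=(suspect,v2) N3.N3=(alive,v0) | N2.N0=(alive,v0) N2.N1=(alive,v0) N2.N2=(suspect,v2) N2.N3=(alive,v0)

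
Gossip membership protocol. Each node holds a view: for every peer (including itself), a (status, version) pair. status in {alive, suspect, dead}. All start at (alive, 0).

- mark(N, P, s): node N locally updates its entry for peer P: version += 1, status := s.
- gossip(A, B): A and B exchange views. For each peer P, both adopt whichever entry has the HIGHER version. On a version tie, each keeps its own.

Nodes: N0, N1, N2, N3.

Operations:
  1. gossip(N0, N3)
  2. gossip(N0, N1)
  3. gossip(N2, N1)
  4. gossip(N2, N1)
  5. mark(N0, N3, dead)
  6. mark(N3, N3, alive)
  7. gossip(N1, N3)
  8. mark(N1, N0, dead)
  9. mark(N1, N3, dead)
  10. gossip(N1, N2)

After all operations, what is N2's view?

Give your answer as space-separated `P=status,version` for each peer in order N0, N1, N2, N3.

Op 1: gossip N0<->N3 -> N0.N0=(alive,v0) N0.N1=(alive,v0) N0.N2=(alive,v0) N0.N3=(alive,v0) | N3.N0=(alive,v0) N3.N1=(alive,v0) N3.N2=(alive,v0) N3.N3=(alive,v0)
Op 2: gossip N0<->N1 -> N0.N0=(alive,v0) N0.N1=(alive,v0) N0.N2=(alive,v0) N0.N3=(alive,v0) | N1.N0=(alive,v0) N1.N1=(alive,v0) N1.N2=(alive,v0) N1.N3=(alive,v0)
Op 3: gossip N2<->N1 -> N2.N0=(alive,v0) N2.N1=(alive,v0) N2.N2=(alive,v0) N2.N3=(alive,v0) | N1.N0=(alive,v0) N1.N1=(alive,v0) N1.N2=(alive,v0) N1.N3=(alive,v0)
Op 4: gossip N2<->N1 -> N2.N0=(alive,v0) N2.N1=(alive,v0) N2.N2=(alive,v0) N2.N3=(alive,v0) | N1.N0=(alive,v0) N1.N1=(alive,v0) N1.N2=(alive,v0) N1.N3=(alive,v0)
Op 5: N0 marks N3=dead -> (dead,v1)
Op 6: N3 marks N3=alive -> (alive,v1)
Op 7: gossip N1<->N3 -> N1.N0=(alive,v0) N1.N1=(alive,v0) N1.N2=(alive,v0) N1.N3=(alive,v1) | N3.N0=(alive,v0) N3.N1=(alive,v0) N3.N2=(alive,v0) N3.N3=(alive,v1)
Op 8: N1 marks N0=dead -> (dead,v1)
Op 9: N1 marks N3=dead -> (dead,v2)
Op 10: gossip N1<->N2 -> N1.N0=(dead,v1) N1.N1=(alive,v0) N1.N2=(alive,v0) N1.N3=(dead,v2) | N2.N0=(dead,v1) N2.N1=(alive,v0) N2.N2=(alive,v0) N2.N3=(dead,v2)

Answer: N0=dead,1 N1=alive,0 N2=alive,0 N3=dead,2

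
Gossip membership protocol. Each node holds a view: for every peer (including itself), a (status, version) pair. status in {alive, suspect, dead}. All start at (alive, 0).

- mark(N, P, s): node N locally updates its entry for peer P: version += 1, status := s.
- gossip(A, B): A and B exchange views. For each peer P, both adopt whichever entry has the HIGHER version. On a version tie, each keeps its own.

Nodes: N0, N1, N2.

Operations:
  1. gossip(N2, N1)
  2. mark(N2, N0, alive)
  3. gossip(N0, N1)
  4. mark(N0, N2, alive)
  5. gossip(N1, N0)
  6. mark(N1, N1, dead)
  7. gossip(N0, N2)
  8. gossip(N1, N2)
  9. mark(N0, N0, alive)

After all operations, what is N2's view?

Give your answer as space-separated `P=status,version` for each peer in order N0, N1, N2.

Op 1: gossip N2<->N1 -> N2.N0=(alive,v0) N2.N1=(alive,v0) N2.N2=(alive,v0) | N1.N0=(alive,v0) N1.N1=(alive,v0) N1.N2=(alive,v0)
Op 2: N2 marks N0=alive -> (alive,v1)
Op 3: gossip N0<->N1 -> N0.N0=(alive,v0) N0.N1=(alive,v0) N0.N2=(alive,v0) | N1.N0=(alive,v0) N1.N1=(alive,v0) N1.N2=(alive,v0)
Op 4: N0 marks N2=alive -> (alive,v1)
Op 5: gossip N1<->N0 -> N1.N0=(alive,v0) N1.N1=(alive,v0) N1.N2=(alive,v1) | N0.N0=(alive,v0) N0.N1=(alive,v0) N0.N2=(alive,v1)
Op 6: N1 marks N1=dead -> (dead,v1)
Op 7: gossip N0<->N2 -> N0.N0=(alive,v1) N0.N1=(alive,v0) N0.N2=(alive,v1) | N2.N0=(alive,v1) N2.N1=(alive,v0) N2.N2=(alive,v1)
Op 8: gossip N1<->N2 -> N1.N0=(alive,v1) N1.N1=(dead,v1) N1.N2=(alive,v1) | N2.N0=(alive,v1) N2.N1=(dead,v1) N2.N2=(alive,v1)
Op 9: N0 marks N0=alive -> (alive,v2)

Answer: N0=alive,1 N1=dead,1 N2=alive,1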